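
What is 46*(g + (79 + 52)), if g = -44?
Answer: 4002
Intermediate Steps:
46*(g + (79 + 52)) = 46*(-44 + (79 + 52)) = 46*(-44 + 131) = 46*87 = 4002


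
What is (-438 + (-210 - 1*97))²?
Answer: 555025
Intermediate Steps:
(-438 + (-210 - 1*97))² = (-438 + (-210 - 97))² = (-438 - 307)² = (-745)² = 555025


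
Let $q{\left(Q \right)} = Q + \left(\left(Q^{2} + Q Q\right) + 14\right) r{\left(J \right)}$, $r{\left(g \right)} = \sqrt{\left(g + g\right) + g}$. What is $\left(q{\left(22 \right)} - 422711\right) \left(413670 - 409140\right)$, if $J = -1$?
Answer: $-1914781170 + 4448460 i \sqrt{3} \approx -1.9148 \cdot 10^{9} + 7.705 \cdot 10^{6} i$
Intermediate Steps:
$r{\left(g \right)} = \sqrt{3} \sqrt{g}$ ($r{\left(g \right)} = \sqrt{2 g + g} = \sqrt{3 g} = \sqrt{3} \sqrt{g}$)
$q{\left(Q \right)} = Q + i \sqrt{3} \left(14 + 2 Q^{2}\right)$ ($q{\left(Q \right)} = Q + \left(\left(Q^{2} + Q Q\right) + 14\right) \sqrt{3} \sqrt{-1} = Q + \left(\left(Q^{2} + Q^{2}\right) + 14\right) \sqrt{3} i = Q + \left(2 Q^{2} + 14\right) i \sqrt{3} = Q + \left(14 + 2 Q^{2}\right) i \sqrt{3} = Q + i \sqrt{3} \left(14 + 2 Q^{2}\right)$)
$\left(q{\left(22 \right)} - 422711\right) \left(413670 - 409140\right) = \left(\left(22 + 14 i \sqrt{3} + 2 i \sqrt{3} \cdot 22^{2}\right) - 422711\right) \left(413670 - 409140\right) = \left(\left(22 + 14 i \sqrt{3} + 2 i \sqrt{3} \cdot 484\right) - 422711\right) 4530 = \left(\left(22 + 14 i \sqrt{3} + 968 i \sqrt{3}\right) - 422711\right) 4530 = \left(\left(22 + 982 i \sqrt{3}\right) - 422711\right) 4530 = \left(-422689 + 982 i \sqrt{3}\right) 4530 = -1914781170 + 4448460 i \sqrt{3}$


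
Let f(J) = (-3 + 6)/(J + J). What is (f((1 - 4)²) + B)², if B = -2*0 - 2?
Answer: 121/36 ≈ 3.3611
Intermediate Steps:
f(J) = 3/(2*J) (f(J) = 3/((2*J)) = 3*(1/(2*J)) = 3/(2*J))
B = -2 (B = 0 - 2 = -2)
(f((1 - 4)²) + B)² = (3/(2*((1 - 4)²)) - 2)² = (3/(2*((-3)²)) - 2)² = ((3/2)/9 - 2)² = ((3/2)*(⅑) - 2)² = (⅙ - 2)² = (-11/6)² = 121/36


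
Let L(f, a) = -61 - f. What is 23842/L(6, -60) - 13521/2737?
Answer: -66161461/183379 ≈ -360.79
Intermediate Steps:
23842/L(6, -60) - 13521/2737 = 23842/(-61 - 1*6) - 13521/2737 = 23842/(-61 - 6) - 13521*1/2737 = 23842/(-67) - 13521/2737 = 23842*(-1/67) - 13521/2737 = -23842/67 - 13521/2737 = -66161461/183379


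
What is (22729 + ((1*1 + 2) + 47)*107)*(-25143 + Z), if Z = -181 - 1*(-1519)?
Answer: -668420595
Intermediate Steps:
Z = 1338 (Z = -181 + 1519 = 1338)
(22729 + ((1*1 + 2) + 47)*107)*(-25143 + Z) = (22729 + ((1*1 + 2) + 47)*107)*(-25143 + 1338) = (22729 + ((1 + 2) + 47)*107)*(-23805) = (22729 + (3 + 47)*107)*(-23805) = (22729 + 50*107)*(-23805) = (22729 + 5350)*(-23805) = 28079*(-23805) = -668420595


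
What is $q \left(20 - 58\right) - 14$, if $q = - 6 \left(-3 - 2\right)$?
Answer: $-1154$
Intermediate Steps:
$q = 30$ ($q = \left(-6\right) \left(-5\right) = 30$)
$q \left(20 - 58\right) - 14 = 30 \left(20 - 58\right) - 14 = 30 \left(-38\right) - 14 = -1140 - 14 = -1154$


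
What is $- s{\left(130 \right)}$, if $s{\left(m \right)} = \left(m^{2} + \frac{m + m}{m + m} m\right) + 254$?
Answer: $-17284$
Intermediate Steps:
$s{\left(m \right)} = 254 + m + m^{2}$ ($s{\left(m \right)} = \left(m^{2} + \frac{2 m}{2 m} m\right) + 254 = \left(m^{2} + 2 m \frac{1}{2 m} m\right) + 254 = \left(m^{2} + 1 m\right) + 254 = \left(m^{2} + m\right) + 254 = \left(m + m^{2}\right) + 254 = 254 + m + m^{2}$)
$- s{\left(130 \right)} = - (254 + 130 + 130^{2}) = - (254 + 130 + 16900) = \left(-1\right) 17284 = -17284$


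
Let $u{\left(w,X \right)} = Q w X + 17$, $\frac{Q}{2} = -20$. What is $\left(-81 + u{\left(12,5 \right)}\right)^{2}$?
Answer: $6071296$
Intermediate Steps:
$Q = -40$ ($Q = 2 \left(-20\right) = -40$)
$u{\left(w,X \right)} = 17 - 40 X w$ ($u{\left(w,X \right)} = - 40 w X + 17 = - 40 X w + 17 = 17 - 40 X w$)
$\left(-81 + u{\left(12,5 \right)}\right)^{2} = \left(-81 + \left(17 - 200 \cdot 12\right)\right)^{2} = \left(-81 + \left(17 - 2400\right)\right)^{2} = \left(-81 - 2383\right)^{2} = \left(-2464\right)^{2} = 6071296$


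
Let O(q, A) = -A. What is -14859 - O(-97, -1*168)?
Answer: -15027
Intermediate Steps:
-14859 - O(-97, -1*168) = -14859 - (-1)*(-1*168) = -14859 - (-1)*(-168) = -14859 - 1*168 = -14859 - 168 = -15027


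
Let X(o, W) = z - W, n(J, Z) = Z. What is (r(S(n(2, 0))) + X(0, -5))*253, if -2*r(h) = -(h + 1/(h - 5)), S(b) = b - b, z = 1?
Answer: 14927/10 ≈ 1492.7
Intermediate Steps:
S(b) = 0
X(o, W) = 1 - W
r(h) = h/2 + 1/(2*(-5 + h)) (r(h) = -(-1)*(h + 1/(h - 5))/2 = -(-1)*(h + 1/(-5 + h))/2 = -(-h - 1/(-5 + h))/2 = h/2 + 1/(2*(-5 + h)))
(r(S(n(2, 0))) + X(0, -5))*253 = ((1 + 0**2 - 5*0)/(2*(-5 + 0)) + (1 - 1*(-5)))*253 = ((1/2)*(1 + 0 + 0)/(-5) + (1 + 5))*253 = ((1/2)*(-1/5)*1 + 6)*253 = (-1/10 + 6)*253 = (59/10)*253 = 14927/10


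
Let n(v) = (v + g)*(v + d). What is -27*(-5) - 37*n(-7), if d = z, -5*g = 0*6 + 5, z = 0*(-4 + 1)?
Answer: -1937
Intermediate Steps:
z = 0 (z = 0*(-3) = 0)
g = -1 (g = -(0*6 + 5)/5 = -(0 + 5)/5 = -1/5*5 = -1)
d = 0
n(v) = v*(-1 + v) (n(v) = (v - 1)*(v + 0) = (-1 + v)*v = v*(-1 + v))
-27*(-5) - 37*n(-7) = -27*(-5) - (-259)*(-1 - 7) = 135 - (-259)*(-8) = 135 - 37*56 = 135 - 2072 = -1937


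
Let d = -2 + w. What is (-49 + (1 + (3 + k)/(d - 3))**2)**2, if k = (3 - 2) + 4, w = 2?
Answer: 173056/81 ≈ 2136.5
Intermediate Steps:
d = 0 (d = -2 + 2 = 0)
k = 5 (k = 1 + 4 = 5)
(-49 + (1 + (3 + k)/(d - 3))**2)**2 = (-49 + (1 + (3 + 5)/(0 - 3))**2)**2 = (-49 + (1 + 8/(-3))**2)**2 = (-49 + (1 - 1/3*8)**2)**2 = (-49 + (1 - 8/3)**2)**2 = (-49 + (-5/3)**2)**2 = (-49 + 25/9)**2 = (-416/9)**2 = 173056/81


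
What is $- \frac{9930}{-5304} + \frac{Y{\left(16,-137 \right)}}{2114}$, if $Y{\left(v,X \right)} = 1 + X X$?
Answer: $\frac{10045675}{934388} \approx 10.751$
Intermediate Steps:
$Y{\left(v,X \right)} = 1 + X^{2}$
$- \frac{9930}{-5304} + \frac{Y{\left(16,-137 \right)}}{2114} = - \frac{9930}{-5304} + \frac{1 + \left(-137\right)^{2}}{2114} = \left(-9930\right) \left(- \frac{1}{5304}\right) + \left(1 + 18769\right) \frac{1}{2114} = \frac{1655}{884} + 18770 \cdot \frac{1}{2114} = \frac{1655}{884} + \frac{9385}{1057} = \frac{10045675}{934388}$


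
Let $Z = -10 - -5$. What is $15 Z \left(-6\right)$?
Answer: $450$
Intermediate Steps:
$Z = -5$ ($Z = -10 + 5 = -5$)
$15 Z \left(-6\right) = 15 \left(-5\right) \left(-6\right) = \left(-75\right) \left(-6\right) = 450$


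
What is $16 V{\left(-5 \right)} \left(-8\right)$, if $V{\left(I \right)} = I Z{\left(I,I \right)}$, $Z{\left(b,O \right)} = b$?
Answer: $-3200$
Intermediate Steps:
$V{\left(I \right)} = I^{2}$ ($V{\left(I \right)} = I I = I^{2}$)
$16 V{\left(-5 \right)} \left(-8\right) = 16 \left(-5\right)^{2} \left(-8\right) = 16 \cdot 25 \left(-8\right) = 400 \left(-8\right) = -3200$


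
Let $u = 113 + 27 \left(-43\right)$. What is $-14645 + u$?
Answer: $-15693$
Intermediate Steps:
$u = -1048$ ($u = 113 - 1161 = -1048$)
$-14645 + u = -14645 - 1048 = -15693$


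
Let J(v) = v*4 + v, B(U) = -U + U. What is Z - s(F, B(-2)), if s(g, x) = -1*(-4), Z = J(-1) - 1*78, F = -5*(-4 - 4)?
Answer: -87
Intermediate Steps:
B(U) = 0
F = 40 (F = -5*(-8) = 40)
J(v) = 5*v (J(v) = 4*v + v = 5*v)
Z = -83 (Z = 5*(-1) - 1*78 = -5 - 78 = -83)
s(g, x) = 4
Z - s(F, B(-2)) = -83 - 1*4 = -83 - 4 = -87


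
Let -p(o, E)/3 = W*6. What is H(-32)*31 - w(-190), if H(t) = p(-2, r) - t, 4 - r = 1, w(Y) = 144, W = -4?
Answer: 3080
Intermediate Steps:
r = 3 (r = 4 - 1*1 = 4 - 1 = 3)
p(o, E) = 72 (p(o, E) = -(-12)*6 = -3*(-24) = 72)
H(t) = 72 - t
H(-32)*31 - w(-190) = (72 - 1*(-32))*31 - 1*144 = (72 + 32)*31 - 144 = 104*31 - 144 = 3224 - 144 = 3080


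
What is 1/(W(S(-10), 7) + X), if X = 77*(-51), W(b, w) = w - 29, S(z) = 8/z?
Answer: -1/3949 ≈ -0.00025323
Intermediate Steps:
W(b, w) = -29 + w
X = -3927
1/(W(S(-10), 7) + X) = 1/((-29 + 7) - 3927) = 1/(-22 - 3927) = 1/(-3949) = -1/3949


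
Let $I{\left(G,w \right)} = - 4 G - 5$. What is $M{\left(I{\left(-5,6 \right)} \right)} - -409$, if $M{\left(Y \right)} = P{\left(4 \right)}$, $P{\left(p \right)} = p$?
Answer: $413$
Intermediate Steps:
$I{\left(G,w \right)} = -5 - 4 G$
$M{\left(Y \right)} = 4$
$M{\left(I{\left(-5,6 \right)} \right)} - -409 = 4 - -409 = 4 + 409 = 413$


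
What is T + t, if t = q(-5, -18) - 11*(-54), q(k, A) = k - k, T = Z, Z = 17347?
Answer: 17941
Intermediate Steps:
T = 17347
q(k, A) = 0
t = 594 (t = 0 - 11*(-54) = 0 + 594 = 594)
T + t = 17347 + 594 = 17941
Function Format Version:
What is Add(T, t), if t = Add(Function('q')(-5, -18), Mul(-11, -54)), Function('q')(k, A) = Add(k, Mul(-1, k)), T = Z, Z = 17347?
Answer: 17941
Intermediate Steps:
T = 17347
Function('q')(k, A) = 0
t = 594 (t = Add(0, Mul(-11, -54)) = Add(0, 594) = 594)
Add(T, t) = Add(17347, 594) = 17941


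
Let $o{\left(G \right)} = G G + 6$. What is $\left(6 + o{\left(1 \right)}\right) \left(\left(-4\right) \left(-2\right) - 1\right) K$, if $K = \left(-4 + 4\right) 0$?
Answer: $0$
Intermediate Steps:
$o{\left(G \right)} = 6 + G^{2}$ ($o{\left(G \right)} = G^{2} + 6 = 6 + G^{2}$)
$K = 0$ ($K = 0 \cdot 0 = 0$)
$\left(6 + o{\left(1 \right)}\right) \left(\left(-4\right) \left(-2\right) - 1\right) K = \left(6 + \left(6 + 1^{2}\right)\right) \left(\left(-4\right) \left(-2\right) - 1\right) 0 = \left(6 + \left(6 + 1\right)\right) \left(8 - 1\right) 0 = \left(6 + 7\right) 7 \cdot 0 = 13 \cdot 7 \cdot 0 = 91 \cdot 0 = 0$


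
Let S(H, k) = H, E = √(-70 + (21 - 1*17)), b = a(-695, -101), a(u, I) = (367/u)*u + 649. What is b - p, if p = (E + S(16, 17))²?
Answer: 826 - 32*I*√66 ≈ 826.0 - 259.97*I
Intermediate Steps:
a(u, I) = 1016 (a(u, I) = 367 + 649 = 1016)
b = 1016
E = I*√66 (E = √(-70 + (21 - 17)) = √(-70 + 4) = √(-66) = I*√66 ≈ 8.124*I)
p = (16 + I*√66)² (p = (I*√66 + 16)² = (16 + I*√66)² ≈ 190.0 + 259.97*I)
b - p = 1016 - (16 + I*√66)²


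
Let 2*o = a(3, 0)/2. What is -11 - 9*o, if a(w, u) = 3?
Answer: -71/4 ≈ -17.750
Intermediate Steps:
o = ¾ (o = (3/2)/2 = (3*(½))/2 = (½)*(3/2) = ¾ ≈ 0.75000)
-11 - 9*o = -11 - 9*¾ = -11 - 27/4 = -71/4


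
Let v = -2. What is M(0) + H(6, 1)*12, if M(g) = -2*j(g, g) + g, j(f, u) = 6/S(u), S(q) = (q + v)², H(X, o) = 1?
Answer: 9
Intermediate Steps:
S(q) = (-2 + q)² (S(q) = (q - 2)² = (-2 + q)²)
j(f, u) = 6/(-2 + u)² (j(f, u) = 6/((-2 + u)²) = 6/(-2 + u)²)
M(g) = g - 12/(-2 + g)² (M(g) = -12/(-2 + g)² + g = g - 12/(-2 + g)²)
M(0) + H(6, 1)*12 = (0 - 12/(-2 + 0)²) + 1*12 = (0 - 12/(-2)²) + 12 = (0 - 12*¼) + 12 = (0 - 3) + 12 = -3 + 12 = 9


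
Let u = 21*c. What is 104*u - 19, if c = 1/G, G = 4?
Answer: 527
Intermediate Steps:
c = 1/4 ≈ 0.25000
u = 21/4 (u = 21*(1/4) = 21/4 ≈ 5.2500)
104*u - 19 = 104*(21/4) - 19 = 546 - 19 = 527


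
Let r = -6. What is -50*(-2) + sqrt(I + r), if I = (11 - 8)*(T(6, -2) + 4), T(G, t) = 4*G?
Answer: 100 + sqrt(78) ≈ 108.83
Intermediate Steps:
I = 84 (I = (11 - 8)*(4*6 + 4) = 3*(24 + 4) = 3*28 = 84)
-50*(-2) + sqrt(I + r) = -50*(-2) + sqrt(84 - 6) = 100 + sqrt(78)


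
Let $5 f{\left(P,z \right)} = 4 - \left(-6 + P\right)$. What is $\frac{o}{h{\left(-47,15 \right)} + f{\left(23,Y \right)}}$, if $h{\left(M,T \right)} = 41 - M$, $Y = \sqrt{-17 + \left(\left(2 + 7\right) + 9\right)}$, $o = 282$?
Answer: $\frac{1410}{427} \approx 3.3021$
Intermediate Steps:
$Y = 1$ ($Y = \sqrt{-17 + \left(9 + 9\right)} = \sqrt{-17 + 18} = \sqrt{1} = 1$)
$f{\left(P,z \right)} = 2 - \frac{P}{5}$ ($f{\left(P,z \right)} = \frac{4 - \left(-6 + P\right)}{5} = \frac{10 - P}{5} = 2 - \frac{P}{5}$)
$\frac{o}{h{\left(-47,15 \right)} + f{\left(23,Y \right)}} = \frac{1}{\left(41 - -47\right) + \left(2 - \frac{23}{5}\right)} 282 = \frac{1}{\left(41 + 47\right) + \left(2 - \frac{23}{5}\right)} 282 = \frac{1}{88 - \frac{13}{5}} \cdot 282 = \frac{1}{\frac{427}{5}} \cdot 282 = \frac{5}{427} \cdot 282 = \frac{1410}{427}$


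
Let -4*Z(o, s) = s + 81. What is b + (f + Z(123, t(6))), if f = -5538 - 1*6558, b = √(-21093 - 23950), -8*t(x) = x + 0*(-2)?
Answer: -193857/16 + I*√45043 ≈ -12116.0 + 212.23*I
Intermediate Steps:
t(x) = -x/8 (t(x) = -(x + 0*(-2))/8 = -(x + 0)/8 = -x/8)
b = I*√45043 (b = √(-45043) = I*√45043 ≈ 212.23*I)
Z(o, s) = -81/4 - s/4 (Z(o, s) = -(s + 81)/4 = -(81 + s)/4 = -81/4 - s/4)
f = -12096 (f = -5538 - 6558 = -12096)
b + (f + Z(123, t(6))) = I*√45043 + (-12096 + (-81/4 - (-1)*6/32)) = I*√45043 + (-12096 + (-81/4 - ¼*(-¾))) = I*√45043 + (-12096 + (-81/4 + 3/16)) = I*√45043 + (-12096 - 321/16) = I*√45043 - 193857/16 = -193857/16 + I*√45043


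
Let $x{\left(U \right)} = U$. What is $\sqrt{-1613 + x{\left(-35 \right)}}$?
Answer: $4 i \sqrt{103} \approx 40.596 i$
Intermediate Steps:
$\sqrt{-1613 + x{\left(-35 \right)}} = \sqrt{-1613 - 35} = \sqrt{-1648} = 4 i \sqrt{103}$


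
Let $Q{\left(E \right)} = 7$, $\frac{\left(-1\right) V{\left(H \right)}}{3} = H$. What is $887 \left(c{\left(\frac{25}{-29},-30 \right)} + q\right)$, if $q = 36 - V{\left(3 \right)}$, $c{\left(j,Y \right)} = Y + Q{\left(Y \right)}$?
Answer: $19514$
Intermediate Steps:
$V{\left(H \right)} = - 3 H$
$c{\left(j,Y \right)} = 7 + Y$ ($c{\left(j,Y \right)} = Y + 7 = 7 + Y$)
$q = 45$ ($q = 36 - \left(-3\right) 3 = 36 - -9 = 36 + 9 = 45$)
$887 \left(c{\left(\frac{25}{-29},-30 \right)} + q\right) = 887 \left(\left(7 - 30\right) + 45\right) = 887 \left(-23 + 45\right) = 887 \cdot 22 = 19514$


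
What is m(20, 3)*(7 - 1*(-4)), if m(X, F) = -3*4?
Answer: -132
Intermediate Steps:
m(X, F) = -12
m(20, 3)*(7 - 1*(-4)) = -12*(7 - 1*(-4)) = -12*(7 + 4) = -12*11 = -132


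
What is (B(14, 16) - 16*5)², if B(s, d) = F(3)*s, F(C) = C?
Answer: 1444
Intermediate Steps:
B(s, d) = 3*s
(B(14, 16) - 16*5)² = (3*14 - 16*5)² = (42 - 80)² = (-38)² = 1444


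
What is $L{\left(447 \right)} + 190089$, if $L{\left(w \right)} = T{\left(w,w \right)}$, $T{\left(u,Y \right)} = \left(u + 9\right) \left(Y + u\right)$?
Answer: $597753$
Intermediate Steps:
$T{\left(u,Y \right)} = \left(9 + u\right) \left(Y + u\right)$
$L{\left(w \right)} = 2 w^{2} + 18 w$ ($L{\left(w \right)} = w^{2} + 9 w + 9 w + w w = w^{2} + 9 w + 9 w + w^{2} = 2 w^{2} + 18 w$)
$L{\left(447 \right)} + 190089 = 2 \cdot 447 \left(9 + 447\right) + 190089 = 2 \cdot 447 \cdot 456 + 190089 = 407664 + 190089 = 597753$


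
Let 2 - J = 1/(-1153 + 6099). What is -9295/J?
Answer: -45973070/9891 ≈ -4648.0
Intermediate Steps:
J = 9891/4946 (J = 2 - 1/(-1153 + 6099) = 2 - 1/4946 = 9891/4946 ≈ 1.9998)
-9295/J = -9295/9891/4946 = -9295*4946/9891 = -45973070/9891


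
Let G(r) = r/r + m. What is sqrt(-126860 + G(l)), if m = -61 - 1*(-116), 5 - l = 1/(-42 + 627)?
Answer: 2*I*sqrt(31701) ≈ 356.1*I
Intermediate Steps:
l = 2924/585 (l = 5 - 1/(-42 + 627) = 5 - 1/585 = 2924/585 ≈ 4.9983)
m = 55 (m = -61 + 116 = 55)
G(r) = 56 (G(r) = r/r + 55 = 1 + 55 = 56)
sqrt(-126860 + G(l)) = sqrt(-126860 + 56) = sqrt(-126804) = 2*I*sqrt(31701)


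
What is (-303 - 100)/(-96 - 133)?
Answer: 403/229 ≈ 1.7598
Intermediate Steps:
(-303 - 100)/(-96 - 133) = -403/(-229) = -403*(-1/229) = 403/229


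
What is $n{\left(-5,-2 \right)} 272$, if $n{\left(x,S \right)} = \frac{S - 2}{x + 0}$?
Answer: $\frac{1088}{5} \approx 217.6$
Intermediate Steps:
$n{\left(x,S \right)} = \frac{-2 + S}{x}$
$n{\left(-5,-2 \right)} 272 = \frac{-2 - 2}{-5} \cdot 272 = \left(- \frac{1}{5}\right) \left(-4\right) 272 = \frac{4}{5} \cdot 272 = \frac{1088}{5}$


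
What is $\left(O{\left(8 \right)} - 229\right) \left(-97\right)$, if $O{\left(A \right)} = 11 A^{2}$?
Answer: $-46075$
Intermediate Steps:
$\left(O{\left(8 \right)} - 229\right) \left(-97\right) = \left(11 \cdot 8^{2} - 229\right) \left(-97\right) = \left(11 \cdot 64 - 229\right) \left(-97\right) = \left(704 - 229\right) \left(-97\right) = 475 \left(-97\right) = -46075$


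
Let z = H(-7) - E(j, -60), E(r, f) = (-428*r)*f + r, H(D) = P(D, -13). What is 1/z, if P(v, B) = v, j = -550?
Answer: 1/14124543 ≈ 7.0799e-8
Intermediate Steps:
H(D) = D
E(r, f) = r - 428*f*r (E(r, f) = -428*f*r + r = r - 428*f*r)
z = 14124543 (z = -7 - (-550)*(1 - 428*(-60)) = -7 - (-550)*(1 + 25680) = -7 - (-550)*25681 = -7 - 1*(-14124550) = -7 + 14124550 = 14124543)
1/z = 1/14124543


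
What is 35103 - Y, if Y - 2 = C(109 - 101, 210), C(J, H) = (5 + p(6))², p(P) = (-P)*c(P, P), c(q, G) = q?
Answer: 34140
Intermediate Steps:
p(P) = -P² (p(P) = (-P)*P = -P²)
C(J, H) = 961 (C(J, H) = (5 - 1*6²)² = (5 - 1*36)² = (5 - 36)² = (-31)² = 961)
Y = 963 (Y = 2 + 961 = 963)
35103 - Y = 35103 - 1*963 = 35103 - 963 = 34140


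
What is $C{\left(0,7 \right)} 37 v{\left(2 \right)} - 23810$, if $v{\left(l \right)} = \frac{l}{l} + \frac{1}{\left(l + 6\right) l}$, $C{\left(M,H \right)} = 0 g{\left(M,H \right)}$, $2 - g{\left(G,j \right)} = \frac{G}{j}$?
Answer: $-23810$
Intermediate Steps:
$g{\left(G,j \right)} = 2 - \frac{G}{j}$
$C{\left(M,H \right)} = 0$ ($C{\left(M,H \right)} = 0 \left(2 - \frac{M}{H}\right) = 0$)
$v{\left(l \right)} = 1 + \frac{1}{l \left(6 + l\right)}$ ($v{\left(l \right)} = 1 + \frac{1}{\left(6 + l\right) l} = 1 + \frac{1}{l \left(6 + l\right)}$)
$C{\left(0,7 \right)} 37 v{\left(2 \right)} - 23810 = 0 \cdot 37 \frac{1 + 2^{2} + 6 \cdot 2}{2 \left(6 + 2\right)} - 23810 = 0 \frac{1 + 4 + 12}{2 \cdot 8} - 23810 = 0 \cdot \frac{1}{2} \cdot \frac{1}{8} \cdot 17 - 23810 = 0 \cdot \frac{17}{16} - 23810 = 0 - 23810 = -23810$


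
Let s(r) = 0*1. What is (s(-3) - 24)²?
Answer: 576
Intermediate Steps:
s(r) = 0
(s(-3) - 24)² = (0 - 24)² = (-24)² = 576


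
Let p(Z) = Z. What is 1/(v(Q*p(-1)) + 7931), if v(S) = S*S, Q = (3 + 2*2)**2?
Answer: 1/10332 ≈ 9.6787e-5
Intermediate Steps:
Q = 49 (Q = (3 + 4)**2 = 7**2 = 49)
v(S) = S**2
1/(v(Q*p(-1)) + 7931) = 1/((49*(-1))**2 + 7931) = 1/((-49)**2 + 7931) = 1/(2401 + 7931) = 1/10332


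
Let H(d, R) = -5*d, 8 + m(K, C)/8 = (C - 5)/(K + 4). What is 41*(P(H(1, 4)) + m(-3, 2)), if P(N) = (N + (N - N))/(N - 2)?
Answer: -25051/7 ≈ -3578.7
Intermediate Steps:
m(K, C) = -64 + 8*(-5 + C)/(4 + K) (m(K, C) = -64 + 8*((C - 5)/(K + 4)) = -64 + 8*((-5 + C)/(4 + K)) = -64 + 8*(-5 + C)/(4 + K))
P(N) = N/(-2 + N) (P(N) = (N + 0)/(-2 + N) = N/(-2 + N))
41*(P(H(1, 4)) + m(-3, 2)) = 41*((-5*1)/(-2 - 5*1) + 8*(-37 + 2 - 8*(-3))/(4 - 3)) = 41*(-5/(-2 - 5) + 8*(-37 + 2 + 24)/1) = 41*(-5/(-7) + 8*1*(-11)) = 41*(-5*(-⅐) - 88) = 41*(5/7 - 88) = 41*(-611/7) = -25051/7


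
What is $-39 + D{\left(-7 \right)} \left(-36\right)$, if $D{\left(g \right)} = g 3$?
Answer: $717$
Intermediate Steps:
$D{\left(g \right)} = 3 g$
$-39 + D{\left(-7 \right)} \left(-36\right) = -39 + 3 \left(-7\right) \left(-36\right) = -39 - -756 = -39 + 756 = 717$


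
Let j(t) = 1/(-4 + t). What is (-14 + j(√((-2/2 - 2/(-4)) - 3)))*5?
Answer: -2770/39 - 5*I*√14/39 ≈ -71.026 - 0.4797*I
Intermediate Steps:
(-14 + j(√((-2/2 - 2/(-4)) - 3)))*5 = (-14 + 1/(-4 + √((-2/2 - 2/(-4)) - 3)))*5 = (-14 + 1/(-4 + √((-2*½ - 2*(-¼)) - 3)))*5 = (-14 + 1/(-4 + √((-1 + ½) - 3)))*5 = (-14 + 1/(-4 + √(-½ - 3)))*5 = (-14 + 1/(-4 + √(-7/2)))*5 = (-14 + 1/(-4 + I*√14/2))*5 = -70 + 5/(-4 + I*√14/2)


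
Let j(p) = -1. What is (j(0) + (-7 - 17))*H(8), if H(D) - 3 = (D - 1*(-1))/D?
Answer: -825/8 ≈ -103.13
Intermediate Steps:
H(D) = 3 + (1 + D)/D (H(D) = 3 + (D - 1*(-1))/D = 3 + (D + 1)/D = 3 + (1 + D)/D)
(j(0) + (-7 - 17))*H(8) = (-1 + (-7 - 17))*(4 + 1/8) = (-1 - 24)*(4 + 1/8) = -25*33/8 = -825/8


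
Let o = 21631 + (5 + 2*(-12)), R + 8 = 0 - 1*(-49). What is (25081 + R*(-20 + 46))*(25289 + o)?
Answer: 1226320447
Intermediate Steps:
R = 41 (R = -8 + (0 - 1*(-49)) = -8 + (0 + 49) = -8 + 49 = 41)
o = 21612 (o = 21631 + (5 - 24) = 21631 - 19 = 21612)
(25081 + R*(-20 + 46))*(25289 + o) = (25081 + 41*(-20 + 46))*(25289 + 21612) = (25081 + 41*26)*46901 = (25081 + 1066)*46901 = 26147*46901 = 1226320447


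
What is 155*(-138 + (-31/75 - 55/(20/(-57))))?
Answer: 170531/60 ≈ 2842.2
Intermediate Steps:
155*(-138 + (-31/75 - 55/(20/(-57)))) = 155*(-138 + (-31*1/75 - 55/(20*(-1/57)))) = 155*(-138 + (-31/75 - 55/(-20/57))) = 155*(-138 + (-31/75 - 55*(-57/20))) = 155*(-138 + (-31/75 + 627/4)) = 155*(-138 + 46901/300) = 155*(5501/300) = 170531/60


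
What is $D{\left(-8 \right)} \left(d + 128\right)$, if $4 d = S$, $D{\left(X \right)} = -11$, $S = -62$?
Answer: $- \frac{2475}{2} \approx -1237.5$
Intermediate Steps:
$d = - \frac{31}{2}$ ($d = \frac{1}{4} \left(-62\right) = - \frac{31}{2} \approx -15.5$)
$D{\left(-8 \right)} \left(d + 128\right) = - 11 \left(- \frac{31}{2} + 128\right) = \left(-11\right) \frac{225}{2} = - \frac{2475}{2}$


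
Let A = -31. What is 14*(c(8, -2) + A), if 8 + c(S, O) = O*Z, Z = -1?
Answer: -518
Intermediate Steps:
c(S, O) = -8 - O (c(S, O) = -8 + O*(-1) = -8 - O)
14*(c(8, -2) + A) = 14*((-8 - 1*(-2)) - 31) = 14*((-8 + 2) - 31) = 14*(-6 - 31) = 14*(-37) = -518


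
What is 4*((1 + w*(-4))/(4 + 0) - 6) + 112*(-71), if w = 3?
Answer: -7987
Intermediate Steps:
4*((1 + w*(-4))/(4 + 0) - 6) + 112*(-71) = 4*((1 + 3*(-4))/(4 + 0) - 6) + 112*(-71) = 4*((1 - 12)/4 - 6) - 7952 = 4*(-11*¼ - 6) - 7952 = 4*(-11/4 - 6) - 7952 = 4*(-35/4) - 7952 = -35 - 7952 = -7987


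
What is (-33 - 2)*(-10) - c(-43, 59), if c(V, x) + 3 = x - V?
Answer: 251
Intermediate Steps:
c(V, x) = -3 + x - V (c(V, x) = -3 + (x - V) = -3 + x - V)
(-33 - 2)*(-10) - c(-43, 59) = (-33 - 2)*(-10) - (-3 + 59 - 1*(-43)) = -35*(-10) - (-3 + 59 + 43) = 350 - 1*99 = 350 - 99 = 251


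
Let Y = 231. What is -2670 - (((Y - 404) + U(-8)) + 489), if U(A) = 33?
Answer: -3019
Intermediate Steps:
-2670 - (((Y - 404) + U(-8)) + 489) = -2670 - (((231 - 404) + 33) + 489) = -2670 - ((-173 + 33) + 489) = -2670 - (-140 + 489) = -2670 - 1*349 = -2670 - 349 = -3019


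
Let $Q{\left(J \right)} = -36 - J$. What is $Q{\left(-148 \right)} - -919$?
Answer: $1031$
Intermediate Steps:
$Q{\left(-148 \right)} - -919 = \left(-36 - -148\right) - -919 = \left(-36 + 148\right) + \left(-26 + 945\right) = 112 + 919 = 1031$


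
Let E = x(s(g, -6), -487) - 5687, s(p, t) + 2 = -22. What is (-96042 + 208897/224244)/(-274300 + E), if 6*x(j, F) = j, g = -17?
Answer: 21536633351/62786301804 ≈ 0.34301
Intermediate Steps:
s(p, t) = -24 (s(p, t) = -2 - 22 = -24)
x(j, F) = j/6
E = -5691 (E = (⅙)*(-24) - 5687 = -4 - 5687 = -5691)
(-96042 + 208897/224244)/(-274300 + E) = (-96042 + 208897/224244)/(-274300 - 5691) = (-96042 + 208897*(1/224244))/(-279991) = (-96042 + 208897/224244)*(-1/279991) = -21536633351/224244*(-1/279991) = 21536633351/62786301804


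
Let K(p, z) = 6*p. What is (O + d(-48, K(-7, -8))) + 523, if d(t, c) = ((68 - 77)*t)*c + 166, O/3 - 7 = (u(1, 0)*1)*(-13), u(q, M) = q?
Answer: -17473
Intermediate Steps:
O = -18 (O = 21 + 3*((1*1)*(-13)) = 21 + 3*(1*(-13)) = 21 + 3*(-13) = 21 - 39 = -18)
d(t, c) = 166 - 9*c*t (d(t, c) = (-9*t)*c + 166 = -9*c*t + 166 = 166 - 9*c*t)
(O + d(-48, K(-7, -8))) + 523 = (-18 + (166 - 9*6*(-7)*(-48))) + 523 = (-18 + (166 - 9*(-42)*(-48))) + 523 = (-18 + (166 - 18144)) + 523 = (-18 - 17978) + 523 = -17996 + 523 = -17473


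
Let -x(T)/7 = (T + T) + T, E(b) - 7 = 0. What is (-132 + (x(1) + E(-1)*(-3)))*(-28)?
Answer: 4872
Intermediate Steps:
E(b) = 7 (E(b) = 7 + 0 = 7)
x(T) = -21*T (x(T) = -7*((T + T) + T) = -7*(2*T + T) = -21*T)
(-132 + (x(1) + E(-1)*(-3)))*(-28) = (-132 + (-21*1 + 7*(-3)))*(-28) = (-132 + (-21 - 21))*(-28) = (-132 - 42)*(-28) = -174*(-28) = 4872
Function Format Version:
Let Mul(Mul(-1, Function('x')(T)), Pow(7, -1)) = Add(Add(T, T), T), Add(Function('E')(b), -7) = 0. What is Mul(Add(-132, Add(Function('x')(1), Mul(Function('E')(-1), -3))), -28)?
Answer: 4872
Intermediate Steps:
Function('E')(b) = 7 (Function('E')(b) = Add(7, 0) = 7)
Function('x')(T) = Mul(-21, T) (Function('x')(T) = Mul(-7, Add(Add(T, T), T)) = Mul(-7, Add(Mul(2, T), T)) = Mul(-7, Mul(3, T)) = Mul(-21, T))
Mul(Add(-132, Add(Function('x')(1), Mul(Function('E')(-1), -3))), -28) = Mul(Add(-132, Add(Mul(-21, 1), Mul(7, -3))), -28) = Mul(Add(-132, Add(-21, -21)), -28) = Mul(Add(-132, -42), -28) = Mul(-174, -28) = 4872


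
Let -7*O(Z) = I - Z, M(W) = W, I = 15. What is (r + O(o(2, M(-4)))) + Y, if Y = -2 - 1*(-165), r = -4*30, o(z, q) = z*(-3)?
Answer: 40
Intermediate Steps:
o(z, q) = -3*z
r = -120
Y = 163 (Y = -2 + 165 = 163)
O(Z) = -15/7 + Z/7 (O(Z) = -(15 - Z)/7 = -15/7 + Z/7)
(r + O(o(2, M(-4)))) + Y = (-120 + (-15/7 + (-3*2)/7)) + 163 = (-120 + (-15/7 + (⅐)*(-6))) + 163 = (-120 + (-15/7 - 6/7)) + 163 = (-120 - 3) + 163 = -123 + 163 = 40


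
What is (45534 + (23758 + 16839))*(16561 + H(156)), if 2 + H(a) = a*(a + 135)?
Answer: 5336246105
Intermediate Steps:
H(a) = -2 + a*(135 + a) (H(a) = -2 + a*(a + 135) = -2 + a*(135 + a))
(45534 + (23758 + 16839))*(16561 + H(156)) = (45534 + (23758 + 16839))*(16561 + (-2 + 156**2 + 135*156)) = (45534 + 40597)*(16561 + (-2 + 24336 + 21060)) = 86131*(16561 + 45394) = 86131*61955 = 5336246105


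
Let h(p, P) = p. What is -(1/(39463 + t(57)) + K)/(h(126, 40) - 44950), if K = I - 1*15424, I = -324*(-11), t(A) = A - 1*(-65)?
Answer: -469478099/1774358040 ≈ -0.26459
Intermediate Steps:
t(A) = 65 + A (t(A) = A + 65 = 65 + A)
I = 3564
K = -11860 (K = 3564 - 1*15424 = 3564 - 15424 = -11860)
-(1/(39463 + t(57)) + K)/(h(126, 40) - 44950) = -(1/(39463 + (65 + 57)) - 11860)/(126 - 44950) = -(1/(39463 + 122) - 11860)/(-44824) = -(1/39585 - 11860)*(-1)/44824 = -(-469478099)*(-1)/(39585*44824) = -1*469478099/1774358040 = -469478099/1774358040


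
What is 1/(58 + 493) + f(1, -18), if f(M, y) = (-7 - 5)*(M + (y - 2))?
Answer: 125629/551 ≈ 228.00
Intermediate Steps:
f(M, y) = 24 - 12*M - 12*y (f(M, y) = -12*(M + (-2 + y)) = -12*(-2 + M + y) = 24 - 12*M - 12*y)
1/(58 + 493) + f(1, -18) = 1/(58 + 493) + (24 - 12*1 - 12*(-18)) = 1/551 + (24 - 12 + 216) = 1/551 + 228 = 125629/551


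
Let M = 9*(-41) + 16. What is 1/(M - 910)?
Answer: -1/1263 ≈ -0.00079177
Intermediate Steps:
M = -353 (M = -369 + 16 = -353)
1/(M - 910) = 1/(-353 - 910) = 1/(-1263) = -1/1263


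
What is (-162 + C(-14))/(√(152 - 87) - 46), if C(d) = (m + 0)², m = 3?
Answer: 7038/2051 + 153*√65/2051 ≈ 4.0329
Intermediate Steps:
C(d) = 9 (C(d) = (3 + 0)² = 3² = 9)
(-162 + C(-14))/(√(152 - 87) - 46) = (-162 + 9)/(√(152 - 87) - 46) = -153/(√65 - 46) = -153/(-46 + √65)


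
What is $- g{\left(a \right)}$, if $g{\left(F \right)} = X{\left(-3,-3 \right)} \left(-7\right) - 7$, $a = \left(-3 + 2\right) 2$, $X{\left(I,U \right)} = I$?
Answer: $-14$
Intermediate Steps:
$a = -2$ ($a = \left(-1\right) 2 = -2$)
$g{\left(F \right)} = 14$ ($g{\left(F \right)} = \left(-3\right) \left(-7\right) - 7 = 21 - 7 = 14$)
$- g{\left(a \right)} = \left(-1\right) 14 = -14$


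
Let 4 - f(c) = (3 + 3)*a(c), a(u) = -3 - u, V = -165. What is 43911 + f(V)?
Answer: 42943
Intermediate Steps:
f(c) = 22 + 6*c (f(c) = 4 - (3 + 3)*(-3 - c) = 4 - 6*(-3 - c) = 4 - (-18 - 6*c) = 4 + (18 + 6*c) = 22 + 6*c)
43911 + f(V) = 43911 + (22 + 6*(-165)) = 43911 + (22 - 990) = 43911 - 968 = 42943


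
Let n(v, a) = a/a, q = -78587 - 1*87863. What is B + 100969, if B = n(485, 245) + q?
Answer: -65480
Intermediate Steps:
q = -166450 (q = -78587 - 87863 = -166450)
n(v, a) = 1
B = -166449 (B = 1 - 166450 = -166449)
B + 100969 = -166449 + 100969 = -65480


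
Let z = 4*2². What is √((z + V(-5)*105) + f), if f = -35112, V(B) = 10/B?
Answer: I*√35306 ≈ 187.9*I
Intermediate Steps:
z = 16 (z = 4*4 = 16)
√((z + V(-5)*105) + f) = √((16 + (10/(-5))*105) - 35112) = √((16 + (10*(-⅕))*105) - 35112) = √((16 - 2*105) - 35112) = √((16 - 210) - 35112) = √(-194 - 35112) = √(-35306) = I*√35306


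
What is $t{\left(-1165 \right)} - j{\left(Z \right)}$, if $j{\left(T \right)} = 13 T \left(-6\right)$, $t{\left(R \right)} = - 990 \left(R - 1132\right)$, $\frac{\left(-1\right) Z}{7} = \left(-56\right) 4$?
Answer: $2396334$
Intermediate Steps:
$Z = 1568$ ($Z = - 7 \left(\left(-56\right) 4\right) = \left(-7\right) \left(-224\right) = 1568$)
$t{\left(R \right)} = 1120680 - 990 R$ ($t{\left(R \right)} = - 990 \left(-1132 + R\right) = 1120680 - 990 R$)
$j{\left(T \right)} = - 78 T$
$t{\left(-1165 \right)} - j{\left(Z \right)} = \left(1120680 - -1153350\right) - \left(-78\right) 1568 = \left(1120680 + 1153350\right) - -122304 = 2274030 + 122304 = 2396334$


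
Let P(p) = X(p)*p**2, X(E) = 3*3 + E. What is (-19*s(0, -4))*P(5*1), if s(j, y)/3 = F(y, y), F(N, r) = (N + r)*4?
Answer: 638400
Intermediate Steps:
F(N, r) = 4*N + 4*r
X(E) = 9 + E
s(j, y) = 24*y (s(j, y) = 3*(4*y + 4*y) = 3*(8*y) = 24*y)
P(p) = p**2*(9 + p) (P(p) = (9 + p)*p**2 = p**2*(9 + p))
(-19*s(0, -4))*P(5*1) = (-456*(-4))*((5*1)**2*(9 + 5*1)) = (-19*(-96))*(5**2*(9 + 5)) = 1824*(25*14) = 1824*350 = 638400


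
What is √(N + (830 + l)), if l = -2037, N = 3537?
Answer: √2330 ≈ 48.270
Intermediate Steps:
√(N + (830 + l)) = √(3537 + (830 - 2037)) = √(3537 - 1207) = √2330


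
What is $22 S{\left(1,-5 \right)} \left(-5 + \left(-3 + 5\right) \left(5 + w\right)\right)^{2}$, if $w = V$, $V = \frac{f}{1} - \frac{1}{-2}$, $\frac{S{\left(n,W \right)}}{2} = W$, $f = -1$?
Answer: $-3520$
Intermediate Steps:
$S{\left(n,W \right)} = 2 W$
$V = - \frac{1}{2}$ ($V = - 1^{-1} - \frac{1}{-2} = \left(-1\right) 1 - - \frac{1}{2} = -1 + \frac{1}{2} = - \frac{1}{2} \approx -0.5$)
$w = - \frac{1}{2} \approx -0.5$
$22 S{\left(1,-5 \right)} \left(-5 + \left(-3 + 5\right) \left(5 + w\right)\right)^{2} = 22 \cdot 2 \left(-5\right) \left(-5 + \left(-3 + 5\right) \left(5 - \frac{1}{2}\right)\right)^{2} = 22 \left(-10\right) \left(-5 + 2 \cdot \frac{9}{2}\right)^{2} = - 220 \left(-5 + 9\right)^{2} = - 220 \cdot 4^{2} = \left(-220\right) 16 = -3520$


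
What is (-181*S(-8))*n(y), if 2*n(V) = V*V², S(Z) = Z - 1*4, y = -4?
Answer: -69504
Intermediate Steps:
S(Z) = -4 + Z (S(Z) = Z - 4 = -4 + Z)
n(V) = V³/2 (n(V) = (V*V²)/2 = V³/2)
(-181*S(-8))*n(y) = (-181*(-4 - 8))*((½)*(-4)³) = (-181*(-12))*((½)*(-64)) = 2172*(-32) = -69504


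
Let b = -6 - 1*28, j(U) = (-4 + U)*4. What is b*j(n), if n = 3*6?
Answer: -1904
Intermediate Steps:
n = 18
j(U) = -16 + 4*U
b = -34 (b = -6 - 28 = -34)
b*j(n) = -34*(-16 + 4*18) = -34*(-16 + 72) = -34*56 = -1904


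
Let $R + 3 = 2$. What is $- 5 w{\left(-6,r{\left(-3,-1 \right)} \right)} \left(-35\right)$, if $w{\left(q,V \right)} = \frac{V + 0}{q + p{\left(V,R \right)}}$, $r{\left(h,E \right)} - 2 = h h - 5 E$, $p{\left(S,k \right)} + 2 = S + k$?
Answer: $400$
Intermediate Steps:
$R = -1$ ($R = -3 + 2 = -1$)
$p{\left(S,k \right)} = -2 + S + k$ ($p{\left(S,k \right)} = -2 + \left(S + k\right) = -2 + S + k$)
$r{\left(h,E \right)} = 2 + h^{2} - 5 E$ ($r{\left(h,E \right)} = 2 - \left(5 E - h h\right) = 2 - \left(- h^{2} + 5 E\right) = 2 + h^{2} - 5 E$)
$w{\left(q,V \right)} = \frac{V}{-3 + V + q}$ ($w{\left(q,V \right)} = \frac{V + 0}{q - \left(3 - V\right)} = \frac{V}{q + \left(-3 + V\right)} = \frac{V}{-3 + V + q}$)
$- 5 w{\left(-6,r{\left(-3,-1 \right)} \right)} \left(-35\right) = - 5 \frac{2 + \left(-3\right)^{2} - -5}{-3 + \left(2 + \left(-3\right)^{2} - -5\right) - 6} \left(-35\right) = - 5 \frac{2 + 9 + 5}{-3 + \left(2 + 9 + 5\right) - 6} \left(-35\right) = - 5 \frac{16}{-3 + 16 - 6} \left(-35\right) = - 5 \cdot \frac{16}{7} \left(-35\right) = - 5 \cdot 16 \cdot \frac{1}{7} \left(-35\right) = \left(-5\right) \frac{16}{7} \left(-35\right) = \left(- \frac{80}{7}\right) \left(-35\right) = 400$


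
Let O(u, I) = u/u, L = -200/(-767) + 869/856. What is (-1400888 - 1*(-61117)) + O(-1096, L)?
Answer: -1339770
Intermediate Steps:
L = 837723/656552 (L = -200*(-1/767) + 869*(1/856) = 200/767 + 869/856 = 837723/656552 ≈ 1.2759)
O(u, I) = 1
(-1400888 - 1*(-61117)) + O(-1096, L) = (-1400888 - 1*(-61117)) + 1 = (-1400888 + 61117) + 1 = -1339771 + 1 = -1339770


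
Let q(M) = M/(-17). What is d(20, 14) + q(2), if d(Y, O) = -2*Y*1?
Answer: -682/17 ≈ -40.118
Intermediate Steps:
q(M) = -M/17 (q(M) = M*(-1/17) = -M/17)
d(Y, O) = -2*Y
d(20, 14) + q(2) = -2*20 - 1/17*2 = -40 - 2/17 = -682/17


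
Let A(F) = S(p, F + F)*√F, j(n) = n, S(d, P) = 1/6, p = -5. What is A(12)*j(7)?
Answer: 7*√3/3 ≈ 4.0415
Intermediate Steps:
S(d, P) = ⅙
A(F) = √F/6
A(12)*j(7) = (√12/6)*7 = ((2*√3)/6)*7 = (√3/3)*7 = 7*√3/3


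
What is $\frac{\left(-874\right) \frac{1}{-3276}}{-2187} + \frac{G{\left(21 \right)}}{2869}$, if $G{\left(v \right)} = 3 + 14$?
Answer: $\frac{59645449}{10277635914} \approx 0.0058034$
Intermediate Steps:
$G{\left(v \right)} = 17$
$\frac{\left(-874\right) \frac{1}{-3276}}{-2187} + \frac{G{\left(21 \right)}}{2869} = \frac{\left(-874\right) \frac{1}{-3276}}{-2187} + \frac{17}{2869} = \left(-874\right) \left(- \frac{1}{3276}\right) \left(- \frac{1}{2187}\right) + 17 \cdot \frac{1}{2869} = \frac{437}{1638} \left(- \frac{1}{2187}\right) + \frac{17}{2869} = - \frac{437}{3582306} + \frac{17}{2869} = \frac{59645449}{10277635914}$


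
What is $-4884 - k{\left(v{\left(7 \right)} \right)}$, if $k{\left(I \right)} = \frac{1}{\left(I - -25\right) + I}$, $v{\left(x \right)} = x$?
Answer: $- \frac{190477}{39} \approx -4884.0$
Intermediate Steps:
$k{\left(I \right)} = \frac{1}{25 + 2 I}$ ($k{\left(I \right)} = \frac{1}{\left(I + 25\right) + I} = \frac{1}{\left(25 + I\right) + I} = \frac{1}{25 + 2 I}$)
$-4884 - k{\left(v{\left(7 \right)} \right)} = -4884 - \frac{1}{25 + 2 \cdot 7} = -4884 - \frac{1}{25 + 14} = -4884 - \frac{1}{39} = - \frac{190477}{39}$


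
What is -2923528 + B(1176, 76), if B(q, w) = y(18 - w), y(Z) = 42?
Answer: -2923486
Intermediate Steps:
B(q, w) = 42
-2923528 + B(1176, 76) = -2923528 + 42 = -2923486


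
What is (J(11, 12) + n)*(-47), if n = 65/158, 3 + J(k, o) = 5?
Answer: -17907/158 ≈ -113.34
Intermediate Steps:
J(k, o) = 2 (J(k, o) = -3 + 5 = 2)
n = 65/158 (n = 65*(1/158) = 65/158 ≈ 0.41139)
(J(11, 12) + n)*(-47) = (2 + 65/158)*(-47) = (381/158)*(-47) = -17907/158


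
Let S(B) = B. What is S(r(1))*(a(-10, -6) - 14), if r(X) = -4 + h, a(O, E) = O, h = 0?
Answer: 96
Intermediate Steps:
r(X) = -4 (r(X) = -4 + 0 = -4)
S(r(1))*(a(-10, -6) - 14) = -4*(-10 - 14) = -4*(-24) = 96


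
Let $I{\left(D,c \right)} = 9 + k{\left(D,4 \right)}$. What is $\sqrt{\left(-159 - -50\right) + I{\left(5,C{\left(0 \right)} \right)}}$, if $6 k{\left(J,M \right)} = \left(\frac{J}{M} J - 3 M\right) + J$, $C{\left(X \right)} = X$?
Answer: $\frac{3 i \sqrt{178}}{4} \approx 10.006 i$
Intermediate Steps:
$k{\left(J,M \right)} = - \frac{M}{2} + \frac{J}{6} + \frac{J^{2}}{6 M}$ ($k{\left(J,M \right)} = \frac{\left(\frac{J}{M} J - 3 M\right) + J}{6} = \frac{\left(\frac{J^{2}}{M} - 3 M\right) + J}{6} = \frac{\left(- 3 M + \frac{J^{2}}{M}\right) + J}{6} = \frac{J - 3 M + \frac{J^{2}}{M}}{6} = - \frac{M}{2} + \frac{J}{6} + \frac{J^{2}}{6 M}$)
$I{\left(D,c \right)} = 7 + \frac{D}{6} + \frac{D^{2}}{24}$ ($I{\left(D,c \right)} = 9 + \frac{D^{2} + 4 \left(D - 12\right)}{6 \cdot 4} = 9 + \frac{1}{6} \cdot \frac{1}{4} \left(D^{2} + 4 \left(D - 12\right)\right) = 9 + \frac{1}{6} \cdot \frac{1}{4} \left(D^{2} + 4 \left(-12 + D\right)\right) = 9 + \frac{1}{6} \cdot \frac{1}{4} \left(D^{2} + \left(-48 + 4 D\right)\right) = 9 + \frac{1}{6} \cdot \frac{1}{4} \left(-48 + D^{2} + 4 D\right) = 9 + \left(-2 + \frac{D}{6} + \frac{D^{2}}{24}\right) = 7 + \frac{D}{6} + \frac{D^{2}}{24}$)
$\sqrt{\left(-159 - -50\right) + I{\left(5,C{\left(0 \right)} \right)}} = \sqrt{\left(-159 - -50\right) + \left(7 + \frac{1}{6} \cdot 5 + \frac{5^{2}}{24}\right)} = \sqrt{\left(-159 + 50\right) + \left(7 + \frac{5}{6} + \frac{1}{24} \cdot 25\right)} = \sqrt{-109 + \left(7 + \frac{5}{6} + \frac{25}{24}\right)} = \sqrt{-109 + \frac{71}{8}} = \sqrt{- \frac{801}{8}} = \frac{3 i \sqrt{178}}{4}$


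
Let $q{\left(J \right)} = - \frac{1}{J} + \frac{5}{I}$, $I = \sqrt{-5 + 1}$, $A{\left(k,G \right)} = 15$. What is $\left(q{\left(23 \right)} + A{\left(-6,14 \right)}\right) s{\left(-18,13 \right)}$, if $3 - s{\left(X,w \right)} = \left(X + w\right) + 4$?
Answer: $\frac{1376}{23} - 10 i \approx 59.826 - 10.0 i$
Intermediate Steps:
$s{\left(X,w \right)} = -1 - X - w$ ($s{\left(X,w \right)} = 3 - \left(\left(X + w\right) + 4\right) = 3 - \left(4 + X + w\right) = -1 - X - w$)
$I = 2 i$ ($I = \sqrt{-4} = 2 i \approx 2.0 i$)
$q{\left(J \right)} = - \frac{1}{J} - \frac{5 i}{2}$ ($q{\left(J \right)} = - \frac{1}{J} + \frac{5}{2 i} = - \frac{1}{J} + 5 \left(- \frac{i}{2}\right) = - \frac{1}{J} - \frac{5 i}{2}$)
$\left(q{\left(23 \right)} + A{\left(-6,14 \right)}\right) s{\left(-18,13 \right)} = \left(\left(- \frac{1}{23} - \frac{5 i}{2}\right) + 15\right) \left(-1 - -18 - 13\right) = \left(\left(\left(-1\right) \frac{1}{23} - \frac{5 i}{2}\right) + 15\right) \left(-1 + 18 - 13\right) = \left(\left(- \frac{1}{23} - \frac{5 i}{2}\right) + 15\right) 4 = \left(\frac{344}{23} - \frac{5 i}{2}\right) 4 = \frac{1376}{23} - 10 i$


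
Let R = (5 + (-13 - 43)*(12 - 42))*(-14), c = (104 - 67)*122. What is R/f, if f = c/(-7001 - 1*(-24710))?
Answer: -208877655/2257 ≈ -92547.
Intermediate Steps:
c = 4514 (c = 37*122 = 4514)
f = 4514/17709 (f = 4514/(-7001 - 1*(-24710)) = 4514/(-7001 + 24710) = 4514/17709 ≈ 0.25490)
R = -23590 (R = (5 - 56*(-30))*(-14) = (5 + 1680)*(-14) = 1685*(-14) = -23590)
R/f = -23590/4514/17709 = -23590*17709/4514 = -208877655/2257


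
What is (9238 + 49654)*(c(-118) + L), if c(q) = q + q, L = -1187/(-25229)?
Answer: -350575654444/25229 ≈ -1.3896e+7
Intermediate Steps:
L = 1187/25229 (L = -1187*(-1/25229) = 1187/25229 ≈ 0.047049)
c(q) = 2*q
(9238 + 49654)*(c(-118) + L) = (9238 + 49654)*(2*(-118) + 1187/25229) = 58892*(-236 + 1187/25229) = 58892*(-5952857/25229) = -350575654444/25229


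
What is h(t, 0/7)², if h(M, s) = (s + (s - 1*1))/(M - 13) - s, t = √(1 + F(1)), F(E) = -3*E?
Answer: (13 - I*√2)⁻² ≈ 0.0057112 + 0.0012575*I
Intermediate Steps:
t = I*√2 (t = √(1 - 3*1) = √(1 - 3) = √(-2) = I*√2 ≈ 1.4142*I)
h(M, s) = -s + (-1 + 2*s)/(-13 + M) (h(M, s) = (s + (s - 1))/(-13 + M) - s = (s + (-1 + s))/(-13 + M) - s = (-1 + 2*s)/(-13 + M) - s = -s + (-1 + 2*s)/(-13 + M))
h(t, 0/7)² = ((-1 + 15*(0/7) - I*√2*0/7)/(-13 + I*√2))² = ((-1 + 15*(0*(⅐)) - I*√2*0*(⅐))/(-13 + I*√2))² = ((-1 + 15*0 - 1*I*√2*0)/(-13 + I*√2))² = ((-1 + 0 + 0)/(-13 + I*√2))² = (-1/(-13 + I*√2))² = (-13 + I*√2)⁻²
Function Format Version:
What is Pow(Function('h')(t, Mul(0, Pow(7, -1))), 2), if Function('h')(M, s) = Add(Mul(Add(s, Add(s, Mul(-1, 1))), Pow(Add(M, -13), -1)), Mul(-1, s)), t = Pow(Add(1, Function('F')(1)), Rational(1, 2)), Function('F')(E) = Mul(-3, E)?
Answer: Pow(Add(13, Mul(-1, I, Pow(2, Rational(1, 2)))), -2) ≈ Add(0.0057112, Mul(0.0012575, I))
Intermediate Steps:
t = Mul(I, Pow(2, Rational(1, 2))) (t = Pow(Add(1, Mul(-3, 1)), Rational(1, 2)) = Pow(Add(1, -3), Rational(1, 2)) = Pow(-2, Rational(1, 2)) = Mul(I, Pow(2, Rational(1, 2))) ≈ Mul(1.4142, I))
Function('h')(M, s) = Add(Mul(-1, s), Mul(Pow(Add(-13, M), -1), Add(-1, Mul(2, s)))) (Function('h')(M, s) = Add(Mul(Add(s, Add(s, -1)), Pow(Add(-13, M), -1)), Mul(-1, s)) = Add(Mul(Add(s, Add(-1, s)), Pow(Add(-13, M), -1)), Mul(-1, s)) = Add(Mul(Add(-1, Mul(2, s)), Pow(Add(-13, M), -1)), Mul(-1, s)) = Add(Mul(Pow(Add(-13, M), -1), Add(-1, Mul(2, s))), Mul(-1, s)) = Add(Mul(-1, s), Mul(Pow(Add(-13, M), -1), Add(-1, Mul(2, s)))))
Pow(Function('h')(t, Mul(0, Pow(7, -1))), 2) = Pow(Mul(Pow(Add(-13, Mul(I, Pow(2, Rational(1, 2)))), -1), Add(-1, Mul(15, Mul(0, Pow(7, -1))), Mul(-1, Mul(I, Pow(2, Rational(1, 2))), Mul(0, Pow(7, -1))))), 2) = Pow(Mul(Pow(Add(-13, Mul(I, Pow(2, Rational(1, 2)))), -1), Add(-1, Mul(15, Mul(0, Rational(1, 7))), Mul(-1, Mul(I, Pow(2, Rational(1, 2))), Mul(0, Rational(1, 7))))), 2) = Pow(Mul(Pow(Add(-13, Mul(I, Pow(2, Rational(1, 2)))), -1), Add(-1, Mul(15, 0), Mul(-1, Mul(I, Pow(2, Rational(1, 2))), 0))), 2) = Pow(Mul(Pow(Add(-13, Mul(I, Pow(2, Rational(1, 2)))), -1), Add(-1, 0, 0)), 2) = Pow(Mul(Pow(Add(-13, Mul(I, Pow(2, Rational(1, 2)))), -1), -1), 2) = Pow(Mul(-1, Pow(Add(-13, Mul(I, Pow(2, Rational(1, 2)))), -1)), 2) = Pow(Add(-13, Mul(I, Pow(2, Rational(1, 2)))), -2)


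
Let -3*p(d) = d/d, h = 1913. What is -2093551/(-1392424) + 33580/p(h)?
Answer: -140270700209/1392424 ≈ -1.0074e+5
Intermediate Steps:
p(d) = -⅓ (p(d) = -d/(3*d) = -⅓*1 = -⅓)
-2093551/(-1392424) + 33580/p(h) = -2093551/(-1392424) + 33580/(-⅓) = -2093551*(-1/1392424) + 33580*(-3) = 2093551/1392424 - 100740 = -140270700209/1392424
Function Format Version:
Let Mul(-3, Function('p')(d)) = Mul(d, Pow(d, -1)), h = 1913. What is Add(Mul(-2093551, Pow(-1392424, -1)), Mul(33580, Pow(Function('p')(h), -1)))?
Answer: Rational(-140270700209, 1392424) ≈ -1.0074e+5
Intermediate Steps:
Function('p')(d) = Rational(-1, 3) (Function('p')(d) = Mul(Rational(-1, 3), Mul(d, Pow(d, -1))) = Mul(Rational(-1, 3), 1) = Rational(-1, 3))
Add(Mul(-2093551, Pow(-1392424, -1)), Mul(33580, Pow(Function('p')(h), -1))) = Add(Mul(-2093551, Pow(-1392424, -1)), Mul(33580, Pow(Rational(-1, 3), -1))) = Add(Mul(-2093551, Rational(-1, 1392424)), Mul(33580, -3)) = Add(Rational(2093551, 1392424), -100740) = Rational(-140270700209, 1392424)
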